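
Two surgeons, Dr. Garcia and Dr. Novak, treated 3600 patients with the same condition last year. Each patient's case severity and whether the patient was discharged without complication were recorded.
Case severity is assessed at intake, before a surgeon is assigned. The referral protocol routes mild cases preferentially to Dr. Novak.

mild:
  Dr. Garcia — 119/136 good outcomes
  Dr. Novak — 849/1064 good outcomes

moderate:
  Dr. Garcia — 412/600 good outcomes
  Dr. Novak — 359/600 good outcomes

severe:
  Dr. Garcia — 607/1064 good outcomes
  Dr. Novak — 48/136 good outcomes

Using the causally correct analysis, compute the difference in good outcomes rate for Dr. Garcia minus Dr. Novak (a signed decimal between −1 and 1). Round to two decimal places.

+0.13

Here case severity is a common cause — it drives both which surgeon a case falls under and the outcome. The crude comparison mixes populations; the stratum-specific rates are the causally relevant ones.
Adjusting over the population distribution of case severity: 0.333·(0.875−0.798) + 0.333·(0.687−0.598) + 0.333·(0.570−0.353) = +0.128.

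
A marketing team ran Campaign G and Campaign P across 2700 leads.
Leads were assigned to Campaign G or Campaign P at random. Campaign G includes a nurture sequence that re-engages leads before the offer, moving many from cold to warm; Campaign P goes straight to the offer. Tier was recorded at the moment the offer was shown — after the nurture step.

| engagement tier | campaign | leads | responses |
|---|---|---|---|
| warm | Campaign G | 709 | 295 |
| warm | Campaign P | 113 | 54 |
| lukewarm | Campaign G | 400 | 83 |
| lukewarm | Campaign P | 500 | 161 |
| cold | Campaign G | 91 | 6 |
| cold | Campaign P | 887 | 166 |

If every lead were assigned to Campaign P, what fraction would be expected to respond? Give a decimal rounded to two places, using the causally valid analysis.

0.25

The stratified and pooled comparisons disagree (Campaign P wins within each engagement tier; Campaign G wins overall), so the answer turns on the causal role of engagement tier.
The distribution of engagement tier is itself part of what the campaign does — it is an intermediate outcome. Holding it fixed would remove that part of the effect; the total effect is the pooled difference.
So P(outcome | do(Campaign P)) is just the pooled rate for Campaign P: 381/1500 = 0.254.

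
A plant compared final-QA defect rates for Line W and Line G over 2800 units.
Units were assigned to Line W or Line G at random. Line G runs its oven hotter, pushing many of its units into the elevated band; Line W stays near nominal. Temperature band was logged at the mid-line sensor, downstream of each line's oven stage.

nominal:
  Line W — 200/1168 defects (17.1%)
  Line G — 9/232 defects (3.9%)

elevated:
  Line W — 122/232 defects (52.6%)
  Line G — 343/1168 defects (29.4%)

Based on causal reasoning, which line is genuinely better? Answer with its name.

Line W

The in-process temperature band-specific comparison favours Line G throughout, but the pooled figures favour Line W. The question is whether to condition on in-process temperature band.
In-process temperature band is recorded after the line and is itself shifted by it — it sits on the causal path from line to outcome. Conditioning on a mediator would strip out part of the effect we want; the pooled comparison gives the total causal effect.
Pooled: Line W 23.0% vs Line G 25.1%; Line W is lower overall.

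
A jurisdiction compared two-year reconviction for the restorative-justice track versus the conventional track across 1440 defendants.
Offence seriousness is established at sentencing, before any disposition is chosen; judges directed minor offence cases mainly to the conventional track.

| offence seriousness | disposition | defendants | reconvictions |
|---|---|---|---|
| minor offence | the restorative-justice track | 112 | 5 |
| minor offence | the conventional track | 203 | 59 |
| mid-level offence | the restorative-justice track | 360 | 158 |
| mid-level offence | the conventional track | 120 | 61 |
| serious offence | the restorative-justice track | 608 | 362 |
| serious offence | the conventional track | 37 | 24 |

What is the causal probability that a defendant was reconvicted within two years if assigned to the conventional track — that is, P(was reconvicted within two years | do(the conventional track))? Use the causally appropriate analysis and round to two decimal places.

Nothing the disposition does changes offence seriousness; the imbalance is an allocation artefact. With offence seriousness also predicting the outcome, the pooled figure is confounded, and the within-stratum comparison is the causal one.
Standardising the conventional track to the population offence seriousness mix: 0.219·59/203 + 0.333·61/120 + 0.448·24/37 = 0.524.

0.52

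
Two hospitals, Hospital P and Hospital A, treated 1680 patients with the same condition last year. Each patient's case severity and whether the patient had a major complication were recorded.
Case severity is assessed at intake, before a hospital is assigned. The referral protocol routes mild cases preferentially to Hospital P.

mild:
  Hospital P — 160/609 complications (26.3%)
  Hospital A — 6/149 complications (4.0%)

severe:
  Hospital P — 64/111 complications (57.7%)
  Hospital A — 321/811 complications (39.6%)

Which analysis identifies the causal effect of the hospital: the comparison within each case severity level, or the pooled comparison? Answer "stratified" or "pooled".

The case severity-specific comparison favours Hospital A throughout, but the pooled figures favour Hospital P. The question is whether to condition on case severity.
Since case severity is a pre-existing factor (not a product of the hospital) and it affects the outcome on its own, it is a confounder. The stratified rates, not the pooled rate, identify the causal effect.
Within each level — mild: 26.3% vs 4.0%; severe: 57.7% vs 39.6% — Hospital A is lower every time.

stratified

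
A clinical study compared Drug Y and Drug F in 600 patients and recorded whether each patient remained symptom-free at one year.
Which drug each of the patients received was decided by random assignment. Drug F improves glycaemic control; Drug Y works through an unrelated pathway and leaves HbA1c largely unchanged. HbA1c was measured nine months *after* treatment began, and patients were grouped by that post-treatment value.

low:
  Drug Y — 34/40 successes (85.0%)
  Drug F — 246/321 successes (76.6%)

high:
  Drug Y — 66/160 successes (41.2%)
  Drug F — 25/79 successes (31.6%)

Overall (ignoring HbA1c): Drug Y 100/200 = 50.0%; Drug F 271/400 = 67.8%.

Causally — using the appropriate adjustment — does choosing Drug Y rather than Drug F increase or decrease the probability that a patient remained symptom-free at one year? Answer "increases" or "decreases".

Stratifying would compare drugs among patients the drugs themselves sorted into HbA1c groups — a form of selection on an intermediate. The unconditioned pooled rates give the total causal effect.
Pooled: Drug Y 50.0% vs Drug F 67.8%; Drug F is higher overall.

decreases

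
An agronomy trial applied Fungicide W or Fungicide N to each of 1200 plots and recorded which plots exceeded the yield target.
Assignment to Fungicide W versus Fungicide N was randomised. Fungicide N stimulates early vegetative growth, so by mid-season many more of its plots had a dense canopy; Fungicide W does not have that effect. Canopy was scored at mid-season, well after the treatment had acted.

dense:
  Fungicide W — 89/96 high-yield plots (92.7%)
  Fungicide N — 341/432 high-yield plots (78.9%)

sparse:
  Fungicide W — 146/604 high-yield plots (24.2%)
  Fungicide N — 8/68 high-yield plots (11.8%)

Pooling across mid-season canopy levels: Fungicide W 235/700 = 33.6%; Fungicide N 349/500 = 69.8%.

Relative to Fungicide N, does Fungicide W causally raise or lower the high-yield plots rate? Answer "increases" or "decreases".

The mid-season canopy-specific comparison favours Fungicide W throughout, but the pooled figures favour Fungicide N. The question is whether to condition on mid-season canopy.
Mid-season canopy here is a post-treatment variable shaped by the fungicide; conditioning on it would introduce bias rather than remove it. The overall comparison is the causal one.
Pooled: Fungicide W 33.6% vs Fungicide N 69.8%; Fungicide N is higher overall.

decreases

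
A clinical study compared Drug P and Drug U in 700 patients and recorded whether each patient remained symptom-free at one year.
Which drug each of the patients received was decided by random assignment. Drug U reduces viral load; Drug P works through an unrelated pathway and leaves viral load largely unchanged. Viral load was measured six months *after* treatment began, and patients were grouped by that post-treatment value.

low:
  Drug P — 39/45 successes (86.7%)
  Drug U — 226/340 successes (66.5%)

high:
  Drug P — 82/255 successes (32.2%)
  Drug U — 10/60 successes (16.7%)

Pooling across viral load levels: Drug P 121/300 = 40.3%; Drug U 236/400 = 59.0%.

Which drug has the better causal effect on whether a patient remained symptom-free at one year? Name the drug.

Drug U

Drug P is higher inside every viral load stratum but Drug U is higher in aggregate. Whether to stratify depends on how viral load relates to the drug.
Viral load here is a post-treatment variable shaped by the drug; conditioning on it would introduce bias rather than remove it. The overall comparison is the causal one.
Pooled: Drug P 40.3% vs Drug U 59.0%; Drug U is higher overall.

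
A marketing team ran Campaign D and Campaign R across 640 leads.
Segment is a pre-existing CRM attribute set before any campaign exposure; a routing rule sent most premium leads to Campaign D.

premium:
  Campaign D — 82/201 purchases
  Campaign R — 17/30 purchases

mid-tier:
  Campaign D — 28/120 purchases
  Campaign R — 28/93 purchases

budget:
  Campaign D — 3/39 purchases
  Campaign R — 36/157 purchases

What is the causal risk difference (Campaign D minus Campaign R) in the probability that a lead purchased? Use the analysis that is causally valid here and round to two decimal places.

-0.13

Campaign R is higher inside every customer segment stratum but Campaign D is higher in aggregate. Whether to stratify depends on how customer segment relates to the campaign.
Customer segment satisfies the back-door criterion: it is not a descendant of the campaign, and it blocks the spurious path from campaign to outcome. Adjusting for it (i.e., using the within-customer segment rates) gives the causal effect.
Adjusting over the population distribution of customer segment: 0.361·(0.408−0.567) + 0.333·(0.233−0.301) + 0.306·(0.077−0.229) = -0.126.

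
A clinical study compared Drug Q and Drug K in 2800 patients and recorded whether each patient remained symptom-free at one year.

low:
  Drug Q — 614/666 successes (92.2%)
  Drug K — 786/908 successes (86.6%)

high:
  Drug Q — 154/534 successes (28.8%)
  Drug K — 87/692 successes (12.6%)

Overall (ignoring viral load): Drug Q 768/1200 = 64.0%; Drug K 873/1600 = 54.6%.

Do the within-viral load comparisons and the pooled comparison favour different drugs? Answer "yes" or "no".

Within each viral load level (low 92.2% vs 86.6%; high 28.8% vs 12.6%), Drug Q has the higher rate every time. Pooled: 64.0% vs 54.6% — Drug Q has the higher rate overall. They agree.

no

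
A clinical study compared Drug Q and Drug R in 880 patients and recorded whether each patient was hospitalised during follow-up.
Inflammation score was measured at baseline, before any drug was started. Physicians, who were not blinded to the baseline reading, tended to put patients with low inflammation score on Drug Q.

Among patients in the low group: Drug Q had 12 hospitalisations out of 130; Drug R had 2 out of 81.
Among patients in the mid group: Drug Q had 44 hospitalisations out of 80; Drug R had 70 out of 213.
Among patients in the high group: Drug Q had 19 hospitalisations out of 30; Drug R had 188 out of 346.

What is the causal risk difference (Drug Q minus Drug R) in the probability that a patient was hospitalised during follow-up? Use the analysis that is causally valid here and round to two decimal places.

+0.13

Inflammation score is set before the drug has any effect — it is not caused by the drug — and it independently drives the outcome. That makes it a confounder, so the causal comparison is within inflammation score levels.
Adjusting over the population distribution of inflammation score: 0.240·(0.092−0.025) + 0.333·(0.550−0.329) + 0.427·(0.633−0.543) = +0.128.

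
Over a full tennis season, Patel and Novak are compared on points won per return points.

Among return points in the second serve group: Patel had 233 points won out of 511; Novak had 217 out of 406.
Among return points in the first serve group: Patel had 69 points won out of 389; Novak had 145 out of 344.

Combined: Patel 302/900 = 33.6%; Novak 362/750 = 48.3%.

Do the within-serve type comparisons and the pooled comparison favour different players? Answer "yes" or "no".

Within each serve type level (second serve 45.6% vs 53.4%; first serve 17.7% vs 42.2%), Novak has the higher rate every time. Pooled: 33.6% vs 48.3% — Novak has the higher rate overall. They agree.

no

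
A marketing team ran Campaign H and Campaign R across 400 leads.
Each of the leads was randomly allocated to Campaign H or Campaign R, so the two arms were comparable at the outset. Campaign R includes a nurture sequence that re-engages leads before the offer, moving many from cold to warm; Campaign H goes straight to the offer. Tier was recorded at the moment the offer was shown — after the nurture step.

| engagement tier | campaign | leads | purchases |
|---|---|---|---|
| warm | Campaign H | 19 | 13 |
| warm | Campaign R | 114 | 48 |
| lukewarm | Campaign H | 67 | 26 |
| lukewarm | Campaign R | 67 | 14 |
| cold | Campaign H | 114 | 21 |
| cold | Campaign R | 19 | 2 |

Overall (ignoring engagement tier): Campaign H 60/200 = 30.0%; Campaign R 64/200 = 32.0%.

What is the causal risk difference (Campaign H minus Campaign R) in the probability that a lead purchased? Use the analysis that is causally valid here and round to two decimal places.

-0.02

The engagement tier-specific comparison favours Campaign H throughout, but the pooled figures favour Campaign R. The question is whether to condition on engagement tier.
Engagement tier is recorded after the campaign and is itself shifted by it — it sits on the causal path from campaign to outcome. Conditioning on a mediator would strip out part of the effect we want; the pooled comparison gives the total causal effect.
The causal difference is the pooled difference: 0.300 − 0.320 = -0.020.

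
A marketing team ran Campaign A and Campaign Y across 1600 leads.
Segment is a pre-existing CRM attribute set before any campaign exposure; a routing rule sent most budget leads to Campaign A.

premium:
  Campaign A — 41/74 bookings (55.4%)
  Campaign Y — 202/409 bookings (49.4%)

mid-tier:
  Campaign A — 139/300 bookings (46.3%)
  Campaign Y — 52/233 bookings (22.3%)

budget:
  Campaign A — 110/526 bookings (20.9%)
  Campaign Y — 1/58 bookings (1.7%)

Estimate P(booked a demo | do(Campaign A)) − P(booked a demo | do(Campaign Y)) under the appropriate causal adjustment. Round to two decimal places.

The stratified and pooled comparisons disagree (Campaign A wins within each customer segment; Campaign Y wins overall), so the answer turns on the causal role of customer segment.
Here customer segment is a common cause — it drives both which campaign a case falls under and the outcome. The crude comparison mixes populations; the stratum-specific rates are the causally relevant ones.
Adjusting over the population distribution of customer segment: 0.302·(0.554−0.494) + 0.333·(0.463−0.223) + 0.365·(0.209−0.017) = +0.168.

+0.17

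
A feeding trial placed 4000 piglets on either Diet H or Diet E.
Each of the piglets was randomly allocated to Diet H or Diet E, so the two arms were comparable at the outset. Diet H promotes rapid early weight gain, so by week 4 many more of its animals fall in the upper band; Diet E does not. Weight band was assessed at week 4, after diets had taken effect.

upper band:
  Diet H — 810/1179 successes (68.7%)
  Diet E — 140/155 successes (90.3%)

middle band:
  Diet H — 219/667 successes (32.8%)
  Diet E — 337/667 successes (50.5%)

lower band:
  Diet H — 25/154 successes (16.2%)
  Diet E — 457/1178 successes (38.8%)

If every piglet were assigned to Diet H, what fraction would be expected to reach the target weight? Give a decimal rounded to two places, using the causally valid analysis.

Diet E is higher inside every week-4 weight band stratum but Diet H is higher in aggregate. Whether to stratify depends on how week-4 weight band relates to the diet.
Week-4 weight band here is a post-treatment variable shaped by the diet; conditioning on it would introduce bias rather than remove it. The overall comparison is the causal one.
So P(outcome | do(Diet H)) is just the pooled rate for Diet H: 1054/2000 = 0.527.

0.53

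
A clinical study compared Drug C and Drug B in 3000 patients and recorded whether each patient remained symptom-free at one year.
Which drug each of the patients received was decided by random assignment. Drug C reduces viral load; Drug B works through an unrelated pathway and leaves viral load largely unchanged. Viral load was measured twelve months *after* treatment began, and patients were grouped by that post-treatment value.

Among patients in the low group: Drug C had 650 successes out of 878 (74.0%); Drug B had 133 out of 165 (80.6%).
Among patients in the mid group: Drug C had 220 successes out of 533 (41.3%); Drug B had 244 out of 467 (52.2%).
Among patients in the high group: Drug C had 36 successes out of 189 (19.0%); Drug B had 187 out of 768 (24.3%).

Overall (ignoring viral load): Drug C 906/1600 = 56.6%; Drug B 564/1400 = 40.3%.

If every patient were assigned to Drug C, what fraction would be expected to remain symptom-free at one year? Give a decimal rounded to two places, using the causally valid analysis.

Viral load here is a post-treatment variable shaped by the drug; conditioning on it would introduce bias rather than remove it. The overall comparison is the causal one.
So P(outcome | do(Drug C)) is just the pooled rate for Drug C: 906/1600 = 0.566.

0.57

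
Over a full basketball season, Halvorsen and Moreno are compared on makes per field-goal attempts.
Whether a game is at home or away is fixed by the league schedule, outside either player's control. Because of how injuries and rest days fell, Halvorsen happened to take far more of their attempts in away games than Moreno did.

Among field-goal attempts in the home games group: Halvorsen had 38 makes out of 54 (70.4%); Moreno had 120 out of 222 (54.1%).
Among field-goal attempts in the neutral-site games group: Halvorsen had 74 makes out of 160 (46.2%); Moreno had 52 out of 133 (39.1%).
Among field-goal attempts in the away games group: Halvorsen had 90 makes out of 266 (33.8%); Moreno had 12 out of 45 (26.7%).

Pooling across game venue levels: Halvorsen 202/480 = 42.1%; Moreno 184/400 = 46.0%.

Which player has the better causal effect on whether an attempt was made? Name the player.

Within every game venue level Halvorsen has the higher rate, yet pooled Moreno does — Simpson's reversal.
Here game venue is a common cause — it drives both which player a case falls under and the outcome. The crude comparison mixes populations; the stratum-specific rates are the causally relevant ones.
Within each level — home games: 70.4% vs 54.1%; neutral-site games: 46.2% vs 39.1%; away games: 33.8% vs 26.7% — Halvorsen is higher every time.

Halvorsen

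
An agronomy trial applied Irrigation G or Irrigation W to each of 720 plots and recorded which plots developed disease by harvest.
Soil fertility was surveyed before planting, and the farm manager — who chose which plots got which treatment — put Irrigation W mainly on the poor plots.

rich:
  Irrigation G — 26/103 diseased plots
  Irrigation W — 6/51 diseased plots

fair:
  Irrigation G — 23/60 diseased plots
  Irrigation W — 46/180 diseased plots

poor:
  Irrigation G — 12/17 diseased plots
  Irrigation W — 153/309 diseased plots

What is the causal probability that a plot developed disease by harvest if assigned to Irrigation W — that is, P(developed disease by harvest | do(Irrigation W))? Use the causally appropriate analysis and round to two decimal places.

0.33

The soil fertility-specific comparison favours Irrigation W throughout, but the pooled figures favour Irrigation G. The question is whether to condition on soil fertility.
Soil fertility differs across irrigations for reasons unrelated to any effect of the irrigation itself, and it separately predicts the outcome — a classic confounder. We must compare within soil fertility levels.
Standardising Irrigation W to the population soil fertility mix: 0.214·6/51 + 0.333·46/180 + 0.453·153/309 = 0.335.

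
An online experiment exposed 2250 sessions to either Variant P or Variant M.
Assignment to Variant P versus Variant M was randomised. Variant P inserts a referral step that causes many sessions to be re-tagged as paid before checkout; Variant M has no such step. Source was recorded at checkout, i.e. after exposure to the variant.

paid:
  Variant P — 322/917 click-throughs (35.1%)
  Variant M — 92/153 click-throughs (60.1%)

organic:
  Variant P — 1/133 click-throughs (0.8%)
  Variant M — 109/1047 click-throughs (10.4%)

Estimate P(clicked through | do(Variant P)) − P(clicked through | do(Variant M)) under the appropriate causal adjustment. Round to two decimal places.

Variant M is higher inside every traffic source stratum but Variant P is higher in aggregate. Whether to stratify depends on how traffic source relates to the variant.
Traffic source is downstream of the variant. One should not condition on a consequence of treatment, so the overall rates are the right comparison.
The causal difference is the pooled difference: 0.308 − 0.168 = +0.140.

+0.14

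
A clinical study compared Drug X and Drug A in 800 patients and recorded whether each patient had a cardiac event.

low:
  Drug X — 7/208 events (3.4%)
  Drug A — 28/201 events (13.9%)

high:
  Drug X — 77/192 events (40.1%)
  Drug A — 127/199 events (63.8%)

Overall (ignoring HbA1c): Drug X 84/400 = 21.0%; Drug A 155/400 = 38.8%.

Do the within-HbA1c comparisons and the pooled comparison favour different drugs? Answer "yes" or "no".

no

Within each HbA1c level (low 3.4% vs 13.9%; high 40.1% vs 63.8%), Drug X has the lower rate every time. Pooled: 21.0% vs 38.8% — Drug X has the lower rate overall. They agree.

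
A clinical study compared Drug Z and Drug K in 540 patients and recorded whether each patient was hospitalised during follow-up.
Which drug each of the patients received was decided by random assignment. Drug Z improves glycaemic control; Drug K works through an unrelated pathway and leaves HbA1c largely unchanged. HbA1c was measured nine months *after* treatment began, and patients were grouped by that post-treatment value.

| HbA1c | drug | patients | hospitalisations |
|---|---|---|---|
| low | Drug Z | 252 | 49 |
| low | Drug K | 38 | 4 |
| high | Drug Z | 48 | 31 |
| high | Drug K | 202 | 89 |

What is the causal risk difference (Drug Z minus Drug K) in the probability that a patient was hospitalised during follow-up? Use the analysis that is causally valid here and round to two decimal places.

-0.12

HbA1c is downstream of the drug. One should not condition on a consequence of treatment, so the overall rates are the right comparison.
The causal difference is the pooled difference: 0.267 − 0.388 = -0.121.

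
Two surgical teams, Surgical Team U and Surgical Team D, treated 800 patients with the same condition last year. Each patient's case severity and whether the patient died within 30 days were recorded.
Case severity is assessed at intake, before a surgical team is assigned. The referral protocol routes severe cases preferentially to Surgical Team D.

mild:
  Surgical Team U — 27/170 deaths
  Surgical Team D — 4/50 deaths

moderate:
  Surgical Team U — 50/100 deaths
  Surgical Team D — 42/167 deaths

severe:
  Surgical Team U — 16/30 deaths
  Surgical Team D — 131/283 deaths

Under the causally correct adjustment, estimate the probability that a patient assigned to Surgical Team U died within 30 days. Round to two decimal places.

0.42

Case severity is set before the surgical team has any effect — it is not caused by the surgical team — and it independently drives the outcome. That makes it a confounder, so the causal comparison is within case severity levels.
Standardising Surgical Team U to the population case severity mix: 0.275·27/170 + 0.334·50/100 + 0.391·16/30 = 0.419.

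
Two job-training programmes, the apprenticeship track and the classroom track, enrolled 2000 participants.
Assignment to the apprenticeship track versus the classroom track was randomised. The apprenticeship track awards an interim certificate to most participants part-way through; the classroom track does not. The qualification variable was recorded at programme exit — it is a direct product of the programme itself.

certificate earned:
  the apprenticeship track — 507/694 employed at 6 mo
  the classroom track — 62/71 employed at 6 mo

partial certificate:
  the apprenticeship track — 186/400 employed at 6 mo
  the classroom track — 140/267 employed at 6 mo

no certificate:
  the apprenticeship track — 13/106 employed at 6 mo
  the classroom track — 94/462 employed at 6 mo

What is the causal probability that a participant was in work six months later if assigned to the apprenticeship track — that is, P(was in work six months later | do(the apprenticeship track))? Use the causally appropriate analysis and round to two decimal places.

0.59

Qualification attained during the programme here is a post-treatment variable shaped by the programme; conditioning on it would introduce bias rather than remove it. The overall comparison is the causal one.
So P(outcome | do(the apprenticeship track)) is just the pooled rate for the apprenticeship track: 706/1200 = 0.588.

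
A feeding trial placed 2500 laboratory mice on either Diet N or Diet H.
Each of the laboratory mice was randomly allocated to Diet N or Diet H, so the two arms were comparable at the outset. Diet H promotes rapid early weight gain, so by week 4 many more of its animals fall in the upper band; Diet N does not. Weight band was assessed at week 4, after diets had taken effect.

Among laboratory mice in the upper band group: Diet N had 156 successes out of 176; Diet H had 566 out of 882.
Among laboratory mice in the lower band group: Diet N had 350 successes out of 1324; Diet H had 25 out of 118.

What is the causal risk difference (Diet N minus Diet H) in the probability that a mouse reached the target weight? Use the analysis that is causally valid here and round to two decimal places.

The week-4 weight band-specific comparison favours Diet N throughout, but the pooled figures favour Diet H. The question is whether to condition on week-4 weight band.
The distribution of week-4 weight band is itself part of what the diet does — it is an intermediate outcome. Holding it fixed would remove that part of the effect; the total effect is the pooled difference.
The causal difference is the pooled difference: 0.337 − 0.591 = -0.254.

-0.25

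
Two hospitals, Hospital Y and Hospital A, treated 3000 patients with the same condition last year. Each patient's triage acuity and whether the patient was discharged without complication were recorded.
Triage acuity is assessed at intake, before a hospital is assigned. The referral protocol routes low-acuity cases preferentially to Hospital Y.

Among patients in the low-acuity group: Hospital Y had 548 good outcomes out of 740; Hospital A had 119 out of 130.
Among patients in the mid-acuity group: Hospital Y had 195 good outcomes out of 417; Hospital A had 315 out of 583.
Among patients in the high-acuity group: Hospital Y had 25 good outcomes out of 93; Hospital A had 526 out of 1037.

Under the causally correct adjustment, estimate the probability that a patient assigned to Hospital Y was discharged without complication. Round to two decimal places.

0.47

Here triage acuity is a common cause — it drives both which hospital a case falls under and the outcome. The crude comparison mixes populations; the stratum-specific rates are the causally relevant ones.
Standardising Hospital Y to the population triage acuity mix: 0.290·548/740 + 0.333·195/417 + 0.377·25/93 = 0.472.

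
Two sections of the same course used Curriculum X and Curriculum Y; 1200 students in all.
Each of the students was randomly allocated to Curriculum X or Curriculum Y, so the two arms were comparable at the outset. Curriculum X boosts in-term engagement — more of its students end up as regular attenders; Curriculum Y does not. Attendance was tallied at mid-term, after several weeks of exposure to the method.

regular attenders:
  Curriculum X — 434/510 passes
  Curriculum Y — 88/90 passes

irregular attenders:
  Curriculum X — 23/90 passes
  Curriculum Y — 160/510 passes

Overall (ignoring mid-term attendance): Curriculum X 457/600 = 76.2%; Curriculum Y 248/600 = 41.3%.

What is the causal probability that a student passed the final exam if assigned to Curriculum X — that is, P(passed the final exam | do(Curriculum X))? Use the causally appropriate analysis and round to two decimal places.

0.76

The distribution of mid-term attendance is itself part of what the teaching method does — it is an intermediate outcome. Holding it fixed would remove that part of the effect; the total effect is the pooled difference.
So P(outcome | do(Curriculum X)) is just the pooled rate for Curriculum X: 457/600 = 0.762.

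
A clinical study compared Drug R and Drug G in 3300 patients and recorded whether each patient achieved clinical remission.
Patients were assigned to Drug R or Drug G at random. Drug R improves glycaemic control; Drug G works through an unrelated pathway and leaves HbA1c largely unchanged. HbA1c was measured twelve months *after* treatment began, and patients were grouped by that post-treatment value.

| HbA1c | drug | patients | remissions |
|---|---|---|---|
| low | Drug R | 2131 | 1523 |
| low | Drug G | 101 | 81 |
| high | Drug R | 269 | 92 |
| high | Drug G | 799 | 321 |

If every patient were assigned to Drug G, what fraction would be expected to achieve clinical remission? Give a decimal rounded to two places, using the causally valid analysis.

The HbA1c-specific comparison favours Drug G throughout, but the pooled figures favour Drug R. The question is whether to condition on HbA1c.
HbA1c lies on the pathway drug → HbA1c → outcome, so adjusting for it blocks the indirect effect. For the total causal effect of drug, use the unadjusted pooled rates.
So P(outcome | do(Drug G)) is just the pooled rate for Drug G: 402/900 = 0.447.

0.45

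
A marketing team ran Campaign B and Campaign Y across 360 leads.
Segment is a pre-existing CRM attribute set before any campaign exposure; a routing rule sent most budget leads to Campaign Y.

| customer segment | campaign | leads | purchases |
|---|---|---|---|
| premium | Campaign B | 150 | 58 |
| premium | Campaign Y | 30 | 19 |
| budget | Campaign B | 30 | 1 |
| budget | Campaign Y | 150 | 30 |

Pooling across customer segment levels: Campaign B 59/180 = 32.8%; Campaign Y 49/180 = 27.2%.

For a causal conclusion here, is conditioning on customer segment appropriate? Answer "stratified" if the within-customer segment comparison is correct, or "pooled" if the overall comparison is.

Campaign Y is higher inside every customer segment stratum but Campaign B is higher in aggregate. Whether to stratify depends on how customer segment relates to the campaign.
Customer segment is set before the campaign has any effect — it is not caused by the campaign — and it independently drives the outcome. That makes it a confounder, so the causal comparison is within customer segment levels.
Within each level — premium: 38.7% vs 63.3%; budget: 3.3% vs 20.0% — Campaign Y is higher every time.

stratified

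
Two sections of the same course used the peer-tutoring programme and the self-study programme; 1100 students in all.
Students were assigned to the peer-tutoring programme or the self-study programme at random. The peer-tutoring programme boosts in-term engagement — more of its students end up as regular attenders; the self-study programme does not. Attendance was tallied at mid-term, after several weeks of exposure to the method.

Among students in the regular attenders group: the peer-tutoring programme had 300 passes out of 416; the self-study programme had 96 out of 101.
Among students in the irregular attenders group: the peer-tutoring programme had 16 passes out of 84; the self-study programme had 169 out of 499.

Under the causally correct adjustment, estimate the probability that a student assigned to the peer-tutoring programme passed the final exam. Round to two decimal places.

The stratified and pooled comparisons disagree (the self-study programme wins within each mid-term attendance; the peer-tutoring programme wins overall), so the answer turns on the causal role of mid-term attendance.
Mid-term attendance lies on the pathway teaching method → mid-term attendance → outcome, so adjusting for it blocks the indirect effect. For the total causal effect of teaching method, use the unadjusted pooled rates.
So P(outcome | do(the peer-tutoring programme)) is just the pooled rate for the peer-tutoring programme: 316/500 = 0.632.

0.63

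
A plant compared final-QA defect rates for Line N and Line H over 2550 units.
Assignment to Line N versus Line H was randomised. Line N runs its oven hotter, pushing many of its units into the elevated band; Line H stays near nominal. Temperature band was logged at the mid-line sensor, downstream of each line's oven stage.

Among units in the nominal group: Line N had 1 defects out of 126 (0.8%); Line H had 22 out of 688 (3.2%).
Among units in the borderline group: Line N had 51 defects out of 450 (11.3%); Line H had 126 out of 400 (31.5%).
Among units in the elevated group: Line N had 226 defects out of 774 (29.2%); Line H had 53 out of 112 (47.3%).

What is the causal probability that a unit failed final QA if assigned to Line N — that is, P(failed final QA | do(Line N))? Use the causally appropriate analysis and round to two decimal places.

0.21

The stratified and pooled comparisons disagree (Line N wins within each in-process temperature band; Line H wins overall), so the answer turns on the causal role of in-process temperature band.
In-process temperature band is recorded after the line and is itself shifted by it — it sits on the causal path from line to outcome. Conditioning on a mediator would strip out part of the effect we want; the pooled comparison gives the total causal effect.
So P(outcome | do(Line N)) is just the pooled rate for Line N: 278/1350 = 0.206.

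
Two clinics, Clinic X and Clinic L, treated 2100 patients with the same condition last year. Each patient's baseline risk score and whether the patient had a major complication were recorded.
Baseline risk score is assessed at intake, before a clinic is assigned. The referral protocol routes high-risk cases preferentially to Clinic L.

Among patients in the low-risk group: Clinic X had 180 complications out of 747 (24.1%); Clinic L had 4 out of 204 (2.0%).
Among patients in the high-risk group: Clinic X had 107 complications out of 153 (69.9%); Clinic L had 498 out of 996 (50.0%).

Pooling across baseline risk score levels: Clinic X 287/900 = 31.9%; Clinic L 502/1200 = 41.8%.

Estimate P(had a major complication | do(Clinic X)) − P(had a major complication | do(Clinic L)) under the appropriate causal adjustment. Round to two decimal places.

+0.21

The imbalance in baseline risk score arose from how patients were allocated, not from anything the clinic did; and baseline risk score independently affects the outcome. The pooled gap is confounded — condition on baseline risk score.
Adjusting over the population distribution of baseline risk score: 0.453·(0.241−0.020) + 0.547·(0.699−0.500) = +0.209.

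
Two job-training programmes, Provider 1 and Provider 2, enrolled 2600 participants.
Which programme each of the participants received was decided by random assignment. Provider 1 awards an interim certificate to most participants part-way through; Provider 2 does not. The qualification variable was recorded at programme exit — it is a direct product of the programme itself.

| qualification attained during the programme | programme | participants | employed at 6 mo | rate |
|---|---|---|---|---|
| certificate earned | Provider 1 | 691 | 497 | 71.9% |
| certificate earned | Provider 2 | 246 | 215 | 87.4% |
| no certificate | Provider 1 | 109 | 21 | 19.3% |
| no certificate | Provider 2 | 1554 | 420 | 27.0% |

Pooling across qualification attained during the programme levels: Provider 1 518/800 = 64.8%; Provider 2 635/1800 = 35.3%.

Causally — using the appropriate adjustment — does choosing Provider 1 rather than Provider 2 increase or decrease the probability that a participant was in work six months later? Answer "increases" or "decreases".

increases

The stratified and pooled comparisons disagree (Provider 2 wins within each qualification attained during the programme; Provider 1 wins overall), so the answer turns on the causal role of qualification attained during the programme.
Because the programme influences qualification attained during the programme, qualification attained during the programme is a post-treatment mediator, not a confounder. Stratifying on it would bias the estimate; the causal effect is the crude pooled difference.
Pooled: Provider 1 64.8% vs Provider 2 35.3%; Provider 1 is higher overall.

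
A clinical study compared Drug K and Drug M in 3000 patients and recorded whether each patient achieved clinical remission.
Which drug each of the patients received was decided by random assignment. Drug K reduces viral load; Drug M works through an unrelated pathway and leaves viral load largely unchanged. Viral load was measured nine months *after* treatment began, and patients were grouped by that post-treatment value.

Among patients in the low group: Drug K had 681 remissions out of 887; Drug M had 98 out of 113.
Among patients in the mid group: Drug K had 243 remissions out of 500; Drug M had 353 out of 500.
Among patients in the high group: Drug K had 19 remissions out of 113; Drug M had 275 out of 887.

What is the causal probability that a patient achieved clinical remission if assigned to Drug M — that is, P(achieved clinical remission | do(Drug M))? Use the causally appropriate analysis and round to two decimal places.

Viral load is recorded after the drug and is itself shifted by it — it sits on the causal path from drug to outcome. Conditioning on a mediator would strip out part of the effect we want; the pooled comparison gives the total causal effect.
So P(outcome | do(Drug M)) is just the pooled rate for Drug M: 726/1500 = 0.484.

0.48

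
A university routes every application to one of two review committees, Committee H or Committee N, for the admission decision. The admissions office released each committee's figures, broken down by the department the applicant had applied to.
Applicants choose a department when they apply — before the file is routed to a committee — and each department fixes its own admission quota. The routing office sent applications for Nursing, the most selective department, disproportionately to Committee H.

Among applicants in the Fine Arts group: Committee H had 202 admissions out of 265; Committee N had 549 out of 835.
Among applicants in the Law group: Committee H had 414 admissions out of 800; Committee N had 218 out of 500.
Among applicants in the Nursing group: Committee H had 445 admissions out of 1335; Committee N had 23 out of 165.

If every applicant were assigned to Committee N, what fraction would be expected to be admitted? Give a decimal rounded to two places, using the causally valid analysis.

Nothing the review committee does changes department; the imbalance is an allocation artefact. With department also predicting the outcome, the pooled figure is confounded, and the within-stratum comparison is the causal one.
Standardising Committee N to the population department mix: 0.282·549/835 + 0.333·218/500 + 0.385·23/165 = 0.384.

0.38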